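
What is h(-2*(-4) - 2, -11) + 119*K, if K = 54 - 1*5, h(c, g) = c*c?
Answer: 5867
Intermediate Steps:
h(c, g) = c²
K = 49 (K = 54 - 5 = 49)
h(-2*(-4) - 2, -11) + 119*K = (-2*(-4) - 2)² + 119*49 = (8 - 2)² + 5831 = 6² + 5831 = 36 + 5831 = 5867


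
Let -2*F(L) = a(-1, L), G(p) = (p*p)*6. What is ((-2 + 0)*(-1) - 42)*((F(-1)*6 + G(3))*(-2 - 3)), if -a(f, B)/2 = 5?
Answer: 16800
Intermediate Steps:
G(p) = 6*p**2 (G(p) = p**2*6 = 6*p**2)
a(f, B) = -10 (a(f, B) = -2*5 = -10)
F(L) = 5 (F(L) = -1/2*(-10) = 5)
((-2 + 0)*(-1) - 42)*((F(-1)*6 + G(3))*(-2 - 3)) = ((-2 + 0)*(-1) - 42)*((5*6 + 6*3**2)*(-2 - 3)) = (-2*(-1) - 42)*((30 + 6*9)*(-5)) = (2 - 42)*((30 + 54)*(-5)) = -3360*(-5) = -40*(-420) = 16800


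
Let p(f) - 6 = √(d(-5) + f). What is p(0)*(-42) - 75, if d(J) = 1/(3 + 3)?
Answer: -327 - 7*√6 ≈ -344.15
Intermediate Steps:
d(J) = ⅙ (d(J) = 1/6 = ⅙)
p(f) = 6 + √(⅙ + f)
p(0)*(-42) - 75 = (6 + √(6 + 36*0)/6)*(-42) - 75 = (6 + √(6 + 0)/6)*(-42) - 75 = (6 + √6/6)*(-42) - 75 = (-252 - 7*√6) - 75 = -327 - 7*√6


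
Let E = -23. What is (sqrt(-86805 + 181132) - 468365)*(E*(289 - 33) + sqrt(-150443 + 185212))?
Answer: (5888 - sqrt(34769))*(468365 - sqrt(94327)) ≈ 2.6687e+9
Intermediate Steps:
(sqrt(-86805 + 181132) - 468365)*(E*(289 - 33) + sqrt(-150443 + 185212)) = (sqrt(-86805 + 181132) - 468365)*(-23*(289 - 33) + sqrt(-150443 + 185212)) = (sqrt(94327) - 468365)*(-23*256 + sqrt(34769)) = (-468365 + sqrt(94327))*(-5888 + sqrt(34769))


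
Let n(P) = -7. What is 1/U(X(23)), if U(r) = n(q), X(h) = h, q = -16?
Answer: -1/7 ≈ -0.14286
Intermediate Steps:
U(r) = -7
1/U(X(23)) = 1/(-7) = -1/7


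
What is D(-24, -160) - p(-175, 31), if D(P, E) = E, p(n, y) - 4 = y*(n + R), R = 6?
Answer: 5075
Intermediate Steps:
p(n, y) = 4 + y*(6 + n) (p(n, y) = 4 + y*(n + 6) = 4 + y*(6 + n))
D(-24, -160) - p(-175, 31) = -160 - (4 + 6*31 - 175*31) = -160 - (4 + 186 - 5425) = -160 - 1*(-5235) = -160 + 5235 = 5075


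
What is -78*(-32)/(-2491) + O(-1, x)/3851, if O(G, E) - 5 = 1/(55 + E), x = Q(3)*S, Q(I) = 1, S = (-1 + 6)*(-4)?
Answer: -335984944/335749435 ≈ -1.0007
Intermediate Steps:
S = -20 (S = 5*(-4) = -20)
x = -20 (x = 1*(-20) = -20)
O(G, E) = 5 + 1/(55 + E)
-78*(-32)/(-2491) + O(-1, x)/3851 = -78*(-32)/(-2491) + ((276 + 5*(-20))/(55 - 20))/3851 = 2496*(-1/2491) + ((276 - 100)/35)*(1/3851) = -2496/2491 + ((1/35)*176)*(1/3851) = -2496/2491 + (176/35)*(1/3851) = -2496/2491 + 176/134785 = -335984944/335749435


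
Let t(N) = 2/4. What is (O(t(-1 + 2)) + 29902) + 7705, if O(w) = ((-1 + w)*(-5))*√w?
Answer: 37607 + 5*√2/4 ≈ 37609.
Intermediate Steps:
t(N) = ½ (t(N) = 2*(¼) = ½)
O(w) = √w*(5 - 5*w) (O(w) = (5 - 5*w)*√w = √w*(5 - 5*w))
(O(t(-1 + 2)) + 29902) + 7705 = (5*√(½)*(1 - 1*½) + 29902) + 7705 = (5*(√2/2)*(1 - ½) + 29902) + 7705 = (5*(√2/2)*(½) + 29902) + 7705 = (5*√2/4 + 29902) + 7705 = (29902 + 5*√2/4) + 7705 = 37607 + 5*√2/4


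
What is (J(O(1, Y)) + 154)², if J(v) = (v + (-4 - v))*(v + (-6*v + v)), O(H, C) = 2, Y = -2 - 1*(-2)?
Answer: 34596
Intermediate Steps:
Y = 0 (Y = -2 + 2 = 0)
J(v) = 16*v (J(v) = -4*(v - 5*v) = -(-16)*v = 16*v)
(J(O(1, Y)) + 154)² = (16*2 + 154)² = (32 + 154)² = 186² = 34596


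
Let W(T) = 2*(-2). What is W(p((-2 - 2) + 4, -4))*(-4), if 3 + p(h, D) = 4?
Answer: 16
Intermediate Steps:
p(h, D) = 1 (p(h, D) = -3 + 4 = 1)
W(T) = -4
W(p((-2 - 2) + 4, -4))*(-4) = -4*(-4) = 16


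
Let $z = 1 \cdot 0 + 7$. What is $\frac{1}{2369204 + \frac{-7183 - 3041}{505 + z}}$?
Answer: $\frac{32}{75813889} \approx 4.2209 \cdot 10^{-7}$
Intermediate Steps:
$z = 7$ ($z = 0 + 7 = 7$)
$\frac{1}{2369204 + \frac{-7183 - 3041}{505 + z}} = \frac{1}{2369204 + \frac{-7183 - 3041}{505 + 7}} = \frac{1}{2369204 + \frac{1}{512} \left(-10224\right)} = \frac{1}{2369204 - \frac{639}{32}} = \frac{1}{\frac{75813889}{32}} = \frac{32}{75813889}$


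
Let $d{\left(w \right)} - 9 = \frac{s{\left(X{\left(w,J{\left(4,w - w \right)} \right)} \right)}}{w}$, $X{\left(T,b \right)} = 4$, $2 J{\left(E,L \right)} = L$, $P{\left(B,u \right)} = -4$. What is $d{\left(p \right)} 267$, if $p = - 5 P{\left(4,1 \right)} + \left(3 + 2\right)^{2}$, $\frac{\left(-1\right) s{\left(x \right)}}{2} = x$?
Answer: $\frac{35333}{15} \approx 2355.5$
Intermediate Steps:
$J{\left(E,L \right)} = \frac{L}{2}$
$s{\left(x \right)} = - 2 x$
$p = 45$ ($p = \left(-5\right) \left(-4\right) + \left(3 + 2\right)^{2} = 20 + 5^{2} = 20 + 25 = 45$)
$d{\left(w \right)} = 9 - \frac{8}{w}$ ($d{\left(w \right)} = 9 + \frac{\left(-2\right) 4}{w} = 9 - \frac{8}{w}$)
$d{\left(p \right)} 267 = \left(9 - \frac{8}{45}\right) 267 = \frac{397}{45} \cdot 267 = \frac{35333}{15}$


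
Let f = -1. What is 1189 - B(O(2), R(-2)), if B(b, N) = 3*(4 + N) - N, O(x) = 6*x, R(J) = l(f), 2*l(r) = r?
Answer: 1178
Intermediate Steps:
l(r) = r/2
R(J) = -½ (R(J) = (½)*(-1) = -½)
B(b, N) = 12 + 2*N (B(b, N) = (12 + 3*N) - N = 12 + 2*N)
1189 - B(O(2), R(-2)) = 1189 - (12 + 2*(-½)) = 1189 - (12 - 1) = 1189 - 1*11 = 1189 - 11 = 1178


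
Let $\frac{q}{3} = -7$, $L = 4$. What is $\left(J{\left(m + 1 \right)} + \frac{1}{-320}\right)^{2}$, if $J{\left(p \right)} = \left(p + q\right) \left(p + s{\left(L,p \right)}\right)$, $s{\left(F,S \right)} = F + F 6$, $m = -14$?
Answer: $\frac{26634566401}{102400} \approx 2.601 \cdot 10^{5}$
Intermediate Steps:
$q = -21$ ($q = 3 \left(-7\right) = -21$)
$s{\left(F,S \right)} = 7 F$ ($s{\left(F,S \right)} = F + 6 F = 7 F$)
$J{\left(p \right)} = \left(-21 + p\right) \left(28 + p\right)$ ($J{\left(p \right)} = \left(p - 21\right) \left(p + 7 \cdot 4\right) = \left(-21 + p\right) \left(p + 28\right) = \left(-21 + p\right) \left(28 + p\right)$)
$\left(J{\left(m + 1 \right)} + \frac{1}{-320}\right)^{2} = \left(\left(-588 + \left(-14 + 1\right)^{2} + 7 \left(-14 + 1\right)\right) + \frac{1}{-320}\right)^{2} = \left(\left(-588 + \left(-13\right)^{2} + 7 \left(-13\right)\right) - \frac{1}{320}\right)^{2} = \left(\left(-588 + 169 - 91\right) - \frac{1}{320}\right)^{2} = \left(-510 - \frac{1}{320}\right)^{2} = \left(- \frac{163201}{320}\right)^{2} = \frac{26634566401}{102400}$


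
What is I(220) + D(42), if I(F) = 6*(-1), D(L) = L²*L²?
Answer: 3111690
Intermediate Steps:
D(L) = L⁴
I(F) = -6
I(220) + D(42) = -6 + 42⁴ = -6 + 3111696 = 3111690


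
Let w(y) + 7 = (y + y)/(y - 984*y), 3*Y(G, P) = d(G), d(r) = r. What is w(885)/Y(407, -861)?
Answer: -20649/400081 ≈ -0.051612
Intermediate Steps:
Y(G, P) = G/3
w(y) = -6883/983 (w(y) = -7 + (y + y)/(y - 984*y) = -7 + (2*y)/((-983*y)) = -7 + (2*y)*(-1/(983*y)) = -7 - 2/983 = -6883/983)
w(885)/Y(407, -861) = -6883/(983*((⅓)*407)) = -6883/(983*407/3) = -6883/983*3/407 = -20649/400081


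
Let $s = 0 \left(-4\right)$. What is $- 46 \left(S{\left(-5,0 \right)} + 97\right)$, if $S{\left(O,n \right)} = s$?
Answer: $-4462$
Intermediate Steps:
$s = 0$
$S{\left(O,n \right)} = 0$
$- 46 \left(S{\left(-5,0 \right)} + 97\right) = - 46 \left(0 + 97\right) = \left(-46\right) 97 = -4462$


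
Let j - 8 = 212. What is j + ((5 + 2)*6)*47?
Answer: 2194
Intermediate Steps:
j = 220 (j = 8 + 212 = 220)
j + ((5 + 2)*6)*47 = 220 + ((5 + 2)*6)*47 = 220 + (7*6)*47 = 220 + 42*47 = 220 + 1974 = 2194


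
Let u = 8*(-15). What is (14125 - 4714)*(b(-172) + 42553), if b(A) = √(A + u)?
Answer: 400466283 + 18822*I*√73 ≈ 4.0047e+8 + 1.6082e+5*I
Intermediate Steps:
u = -120
b(A) = √(-120 + A) (b(A) = √(A - 120) = √(-120 + A))
(14125 - 4714)*(b(-172) + 42553) = (14125 - 4714)*(√(-120 - 172) + 42553) = 9411*(√(-292) + 42553) = 9411*(2*I*√73 + 42553) = 9411*(42553 + 2*I*√73) = 400466283 + 18822*I*√73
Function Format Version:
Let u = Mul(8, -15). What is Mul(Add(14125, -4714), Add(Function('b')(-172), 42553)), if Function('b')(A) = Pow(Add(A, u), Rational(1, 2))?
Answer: Add(400466283, Mul(18822, I, Pow(73, Rational(1, 2)))) ≈ Add(4.0047e+8, Mul(1.6082e+5, I))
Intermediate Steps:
u = -120
Function('b')(A) = Pow(Add(-120, A), Rational(1, 2)) (Function('b')(A) = Pow(Add(A, -120), Rational(1, 2)) = Pow(Add(-120, A), Rational(1, 2)))
Mul(Add(14125, -4714), Add(Function('b')(-172), 42553)) = Mul(Add(14125, -4714), Add(Pow(Add(-120, -172), Rational(1, 2)), 42553)) = Mul(9411, Add(Pow(-292, Rational(1, 2)), 42553)) = Mul(9411, Add(Mul(2, I, Pow(73, Rational(1, 2))), 42553)) = Mul(9411, Add(42553, Mul(2, I, Pow(73, Rational(1, 2))))) = Add(400466283, Mul(18822, I, Pow(73, Rational(1, 2))))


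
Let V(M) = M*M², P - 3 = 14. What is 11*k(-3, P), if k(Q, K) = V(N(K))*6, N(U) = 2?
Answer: 528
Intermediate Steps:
P = 17 (P = 3 + 14 = 17)
V(M) = M³
k(Q, K) = 48 (k(Q, K) = 2³*6 = 8*6 = 48)
11*k(-3, P) = 11*48 = 528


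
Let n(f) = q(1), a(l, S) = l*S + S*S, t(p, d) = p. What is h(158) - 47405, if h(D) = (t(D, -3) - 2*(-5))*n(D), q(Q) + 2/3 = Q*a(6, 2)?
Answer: -44829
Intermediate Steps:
a(l, S) = S**2 + S*l (a(l, S) = S*l + S**2 = S**2 + S*l)
q(Q) = -2/3 + 16*Q (q(Q) = -2/3 + Q*(2*(2 + 6)) = -2/3 + Q*(2*8) = -2/3 + Q*16 = -2/3 + 16*Q)
n(f) = 46/3 (n(f) = -2/3 + 16*1 = -2/3 + 16 = 46/3)
h(D) = 460/3 + 46*D/3 (h(D) = (D - 2*(-5))*(46/3) = (D + 10)*(46/3) = (10 + D)*(46/3) = 460/3 + 46*D/3)
h(158) - 47405 = (460/3 + (46/3)*158) - 47405 = (460/3 + 7268/3) - 47405 = 2576 - 47405 = -44829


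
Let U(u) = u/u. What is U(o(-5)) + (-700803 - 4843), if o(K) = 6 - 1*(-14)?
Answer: -705645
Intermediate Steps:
o(K) = 20 (o(K) = 6 + 14 = 20)
U(u) = 1
U(o(-5)) + (-700803 - 4843) = 1 + (-700803 - 4843) = 1 - 705646 = -705645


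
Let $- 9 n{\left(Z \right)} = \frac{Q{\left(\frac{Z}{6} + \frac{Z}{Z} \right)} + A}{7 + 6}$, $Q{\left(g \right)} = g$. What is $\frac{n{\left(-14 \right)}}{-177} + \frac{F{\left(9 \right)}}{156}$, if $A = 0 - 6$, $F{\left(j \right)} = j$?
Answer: $\frac{14249}{248508} \approx 0.057338$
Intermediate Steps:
$A = -6$ ($A = 0 - 6 = -6$)
$n{\left(Z \right)} = \frac{5}{117} - \frac{Z}{702}$ ($n{\left(Z \right)} = - \frac{\left(\left(\frac{Z}{6} + \frac{Z}{Z}\right) - 6\right) \frac{1}{7 + 6}}{9} = - \frac{\left(\left(Z \frac{1}{6} + 1\right) - 6\right) \frac{1}{13}}{9} = - \frac{\left(\left(\frac{Z}{6} + 1\right) - 6\right) \frac{1}{13}}{9} = - \frac{\left(\left(1 + \frac{Z}{6}\right) - 6\right) \frac{1}{13}}{9} = - \frac{\left(-5 + \frac{Z}{6}\right) \frac{1}{13}}{9} = - \frac{- \frac{5}{13} + \frac{Z}{78}}{9} = \frac{5}{117} - \frac{Z}{702}$)
$\frac{n{\left(-14 \right)}}{-177} + \frac{F{\left(9 \right)}}{156} = \frac{\frac{5}{117} - - \frac{7}{351}}{-177} + \frac{9}{156} = \left(\frac{5}{117} + \frac{7}{351}\right) \left(- \frac{1}{177}\right) + 9 \cdot \frac{1}{156} = \frac{22}{351} \left(- \frac{1}{177}\right) + \frac{3}{52} = - \frac{22}{62127} + \frac{3}{52} = \frac{14249}{248508}$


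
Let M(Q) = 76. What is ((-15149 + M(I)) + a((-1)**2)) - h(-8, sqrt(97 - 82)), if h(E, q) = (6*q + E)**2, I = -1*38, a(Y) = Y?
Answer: -15676 + 96*sqrt(15) ≈ -15304.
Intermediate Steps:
I = -38
h(E, q) = (E + 6*q)**2
((-15149 + M(I)) + a((-1)**2)) - h(-8, sqrt(97 - 82)) = ((-15149 + 76) + (-1)**2) - (-8 + 6*sqrt(97 - 82))**2 = (-15073 + 1) - (-8 + 6*sqrt(15))**2 = -15072 - (-8 + 6*sqrt(15))**2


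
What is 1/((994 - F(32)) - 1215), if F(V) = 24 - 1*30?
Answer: -1/215 ≈ -0.0046512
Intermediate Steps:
F(V) = -6 (F(V) = 24 - 30 = -6)
1/((994 - F(32)) - 1215) = 1/((994 - 1*(-6)) - 1215) = 1/((994 + 6) - 1215) = 1/(1000 - 1215) = 1/(-215) = -1/215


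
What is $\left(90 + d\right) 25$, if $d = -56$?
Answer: $850$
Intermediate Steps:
$\left(90 + d\right) 25 = \left(90 - 56\right) 25 = 34 \cdot 25 = 850$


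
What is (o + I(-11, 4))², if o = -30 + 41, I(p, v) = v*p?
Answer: 1089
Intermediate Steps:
I(p, v) = p*v
o = 11
(o + I(-11, 4))² = (11 - 11*4)² = (11 - 44)² = (-33)² = 1089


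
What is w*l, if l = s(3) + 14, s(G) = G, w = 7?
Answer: 119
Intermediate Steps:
l = 17 (l = 3 + 14 = 17)
w*l = 7*17 = 119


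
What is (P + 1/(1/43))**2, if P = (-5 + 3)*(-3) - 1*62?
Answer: 169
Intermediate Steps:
P = -56 (P = -2*(-3) - 62 = 6 - 62 = -56)
(P + 1/(1/43))**2 = (-56 + 1/(1/43))**2 = (-56 + 43)**2 = (-13)**2 = 169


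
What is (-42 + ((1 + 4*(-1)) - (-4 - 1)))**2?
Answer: 1600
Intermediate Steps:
(-42 + ((1 + 4*(-1)) - (-4 - 1)))**2 = (-42 + ((1 - 4) - 1*(-5)))**2 = (-42 + (-3 + 5))**2 = (-42 + 2)**2 = (-40)**2 = 1600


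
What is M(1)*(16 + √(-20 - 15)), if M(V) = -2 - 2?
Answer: -64 - 4*I*√35 ≈ -64.0 - 23.664*I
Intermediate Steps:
M(V) = -4
M(1)*(16 + √(-20 - 15)) = -4*(16 + √(-20 - 15)) = -4*(16 + √(-35)) = -4*(16 + I*√35) = -64 - 4*I*√35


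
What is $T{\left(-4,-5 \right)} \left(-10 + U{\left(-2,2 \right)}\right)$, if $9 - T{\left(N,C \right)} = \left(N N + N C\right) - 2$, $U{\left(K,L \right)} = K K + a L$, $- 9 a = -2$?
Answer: $\frac{1250}{9} \approx 138.89$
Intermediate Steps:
$a = \frac{2}{9}$ ($a = \left(- \frac{1}{9}\right) \left(-2\right) = \frac{2}{9} \approx 0.22222$)
$U{\left(K,L \right)} = K^{2} + \frac{2 L}{9}$ ($U{\left(K,L \right)} = K K + \frac{2 L}{9} = K^{2} + \frac{2 L}{9}$)
$T{\left(N,C \right)} = 11 - N^{2} - C N$ ($T{\left(N,C \right)} = 9 - \left(\left(N N + N C\right) - 2\right) = 9 - \left(\left(N^{2} + C N\right) - 2\right) = 9 - \left(-2 + N^{2} + C N\right) = 11 - N^{2} - C N$)
$T{\left(-4,-5 \right)} \left(-10 + U{\left(-2,2 \right)}\right) = \left(11 - \left(-4\right)^{2} - \left(-5\right) \left(-4\right)\right) \left(-10 + \left(\left(-2\right)^{2} + \frac{2}{9} \cdot 2\right)\right) = \left(11 - 16 - 20\right) \left(-10 + \left(4 + \frac{4}{9}\right)\right) = \left(11 - 16 - 20\right) \left(-10 + \frac{40}{9}\right) = \left(-25\right) \left(- \frac{50}{9}\right) = \frac{1250}{9}$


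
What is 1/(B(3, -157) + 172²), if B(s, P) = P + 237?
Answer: 1/29664 ≈ 3.3711e-5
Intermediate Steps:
B(s, P) = 237 + P
1/(B(3, -157) + 172²) = 1/((237 - 157) + 172²) = 1/(80 + 29584) = 1/29664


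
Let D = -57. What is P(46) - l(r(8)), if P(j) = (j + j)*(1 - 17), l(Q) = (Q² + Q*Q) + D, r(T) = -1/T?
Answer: -45281/32 ≈ -1415.0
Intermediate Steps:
l(Q) = -57 + 2*Q² (l(Q) = (Q² + Q*Q) - 57 = (Q² + Q²) - 57 = 2*Q² - 57 = -57 + 2*Q²)
P(j) = -32*j (P(j) = (2*j)*(-16) = -32*j)
P(46) - l(r(8)) = -32*46 - (-57 + 2*(-1/8)²) = -1472 - (-57 + 2*(-1*⅛)²) = -1472 - (-57 + 2*(-⅛)²) = -1472 - (-57 + 2*(1/64)) = -1472 - (-57 + 1/32) = -1472 - 1*(-1823/32) = -1472 + 1823/32 = -45281/32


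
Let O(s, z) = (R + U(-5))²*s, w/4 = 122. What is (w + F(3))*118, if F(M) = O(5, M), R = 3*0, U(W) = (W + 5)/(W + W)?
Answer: 57584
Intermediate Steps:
w = 488 (w = 4*122 = 488)
U(W) = (5 + W)/(2*W) (U(W) = (5 + W)/((2*W)) = (5 + W)*(1/(2*W)) = (5 + W)/(2*W))
R = 0
O(s, z) = 0 (O(s, z) = (0 + (½)*(5 - 5)/(-5))²*s = (0 + (½)*(-⅕)*0)²*s = (0 + 0)²*s = 0²*s = 0*s = 0)
F(M) = 0
(w + F(3))*118 = (488 + 0)*118 = 488*118 = 57584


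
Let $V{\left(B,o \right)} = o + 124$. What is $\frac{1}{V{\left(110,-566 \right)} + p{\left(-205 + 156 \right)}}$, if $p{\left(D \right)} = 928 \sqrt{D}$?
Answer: $- \frac{221}{21196690} - \frac{1624 i}{10598345} \approx -1.0426 \cdot 10^{-5} - 0.00015323 i$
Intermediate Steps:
$V{\left(B,o \right)} = 124 + o$
$\frac{1}{V{\left(110,-566 \right)} + p{\left(-205 + 156 \right)}} = \frac{1}{\left(124 - 566\right) + 928 \sqrt{-205 + 156}} = \frac{1}{-442 + 928 \sqrt{-49}} = \frac{1}{-442 + 928 \cdot 7 i} = \frac{1}{-442 + 6496 i} = \frac{-442 - 6496 i}{42393380}$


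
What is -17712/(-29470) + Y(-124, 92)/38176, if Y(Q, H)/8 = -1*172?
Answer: 9931603/17578855 ≈ 0.56497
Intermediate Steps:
Y(Q, H) = -1376 (Y(Q, H) = 8*(-1*172) = 8*(-172) = -1376)
-17712/(-29470) + Y(-124, 92)/38176 = -17712/(-29470) - 1376/38176 = -17712*(-1/29470) - 1376*1/38176 = 8856/14735 - 43/1193 = 9931603/17578855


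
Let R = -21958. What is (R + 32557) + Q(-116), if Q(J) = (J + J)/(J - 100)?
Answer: 286202/27 ≈ 10600.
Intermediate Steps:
Q(J) = 2*J/(-100 + J) (Q(J) = (2*J)/(-100 + J) = 2*J/(-100 + J))
(R + 32557) + Q(-116) = (-21958 + 32557) + 2*(-116)/(-100 - 116) = 10599 + 2*(-116)/(-216) = 10599 + 2*(-116)*(-1/216) = 10599 + 29/27 = 286202/27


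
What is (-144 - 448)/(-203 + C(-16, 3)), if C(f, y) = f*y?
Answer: 592/251 ≈ 2.3586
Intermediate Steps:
(-144 - 448)/(-203 + C(-16, 3)) = (-144 - 448)/(-203 - 16*3) = -592/(-203 - 48) = -592/(-251) = -592*(-1/251) = 592/251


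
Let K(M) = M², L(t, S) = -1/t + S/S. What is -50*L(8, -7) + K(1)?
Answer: -171/4 ≈ -42.750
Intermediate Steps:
L(t, S) = 1 - 1/t (L(t, S) = -1/t + 1 = 1 - 1/t)
-50*L(8, -7) + K(1) = -50*(-1 + 8)/8 + 1² = -25*7/4 + 1 = -50*7/8 + 1 = -175/4 + 1 = -171/4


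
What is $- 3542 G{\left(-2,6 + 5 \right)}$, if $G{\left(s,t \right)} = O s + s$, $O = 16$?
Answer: $120428$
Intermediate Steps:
$G{\left(s,t \right)} = 17 s$ ($G{\left(s,t \right)} = 16 s + s = 17 s$)
$- 3542 G{\left(-2,6 + 5 \right)} = - 3542 \cdot 17 \left(-2\right) = \left(-3542\right) \left(-34\right) = 120428$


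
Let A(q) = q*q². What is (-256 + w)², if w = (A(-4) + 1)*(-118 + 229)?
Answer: 52548001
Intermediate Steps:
A(q) = q³
w = -6993 (w = ((-4)³ + 1)*(-118 + 229) = (-64 + 1)*111 = -63*111 = -6993)
(-256 + w)² = (-256 - 6993)² = (-7249)² = 52548001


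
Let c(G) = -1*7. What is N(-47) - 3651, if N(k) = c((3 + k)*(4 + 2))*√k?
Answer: -3651 - 7*I*√47 ≈ -3651.0 - 47.99*I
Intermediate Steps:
c(G) = -7
N(k) = -7*√k
N(-47) - 3651 = -7*I*√47 - 3651 = -3651 - 7*I*√47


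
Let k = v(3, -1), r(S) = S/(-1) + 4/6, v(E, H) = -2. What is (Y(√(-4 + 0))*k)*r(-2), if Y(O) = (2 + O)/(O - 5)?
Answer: 32/29 + 224*I/87 ≈ 1.1034 + 2.5747*I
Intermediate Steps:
Y(O) = (2 + O)/(-5 + O)
r(S) = ⅔ - S (r(S) = S*(-1) + 4*(⅙) = -S + ⅔ = ⅔ - S)
k = -2
(Y(√(-4 + 0))*k)*r(-2) = (((2 + √(-4 + 0))/(-5 + √(-4 + 0)))*(-2))*(⅔ - 1*(-2)) = (((2 + √(-4))/(-5 + √(-4)))*(-2))*(⅔ + 2) = (((2 + 2*I)/(-5 + 2*I))*(-2))*(8/3) = ((((-5 - 2*I)/29)*(2 + 2*I))*(-2))*(8/3) = (((-5 - 2*I)*(2 + 2*I)/29)*(-2))*(8/3) = -2*(-5 - 2*I)*(2 + 2*I)/29*(8/3) = -16*(-5 - 2*I)*(2 + 2*I)/87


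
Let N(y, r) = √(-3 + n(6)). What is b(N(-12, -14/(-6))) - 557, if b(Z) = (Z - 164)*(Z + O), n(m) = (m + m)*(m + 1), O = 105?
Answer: -18227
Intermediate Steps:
n(m) = 2*m*(1 + m) (n(m) = (2*m)*(1 + m) = 2*m*(1 + m))
N(y, r) = 9 (N(y, r) = √(-3 + 2*6*(1 + 6)) = √(-3 + 2*6*7) = √(-3 + 84) = √81 = 9)
b(Z) = (-164 + Z)*(105 + Z) (b(Z) = (Z - 164)*(Z + 105) = (-164 + Z)*(105 + Z))
b(N(-12, -14/(-6))) - 557 = (-17220 + 9² - 59*9) - 557 = (-17220 + 81 - 531) - 557 = -17670 - 557 = -18227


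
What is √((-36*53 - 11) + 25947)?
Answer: 2*√6007 ≈ 155.01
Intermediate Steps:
√((-36*53 - 11) + 25947) = √((-1908 - 11) + 25947) = √(-1919 + 25947) = √24028 = 2*√6007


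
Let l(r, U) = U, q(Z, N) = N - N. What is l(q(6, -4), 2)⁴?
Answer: 16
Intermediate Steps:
q(Z, N) = 0
l(q(6, -4), 2)⁴ = 2⁴ = 16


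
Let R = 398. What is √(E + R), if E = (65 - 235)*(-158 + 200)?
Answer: I*√6742 ≈ 82.11*I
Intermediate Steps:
E = -7140 (E = -170*42 = -7140)
√(E + R) = √(-7140 + 398) = √(-6742) = I*√6742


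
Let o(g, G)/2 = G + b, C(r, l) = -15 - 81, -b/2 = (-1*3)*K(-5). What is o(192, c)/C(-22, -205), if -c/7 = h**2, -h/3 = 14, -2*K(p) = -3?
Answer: 4113/16 ≈ 257.06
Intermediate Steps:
K(p) = 3/2 (K(p) = -1/2*(-3) = 3/2)
b = 9 (b = -2*(-1*3)*3/2 = -(-6)*3/2 = -2*(-9/2) = 9)
C(r, l) = -96
h = -42 (h = -3*14 = -42)
c = -12348 (c = -7*(-42)**2 = -7*1764 = -12348)
o(g, G) = 18 + 2*G (o(g, G) = 2*(G + 9) = 2*(9 + G) = 18 + 2*G)
o(192, c)/C(-22, -205) = (18 + 2*(-12348))/(-96) = (18 - 24696)*(-1/96) = -24678*(-1/96) = 4113/16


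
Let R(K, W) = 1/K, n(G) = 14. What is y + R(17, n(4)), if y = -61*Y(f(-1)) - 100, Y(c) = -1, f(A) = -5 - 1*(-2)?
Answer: -662/17 ≈ -38.941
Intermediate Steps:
f(A) = -3 (f(A) = -5 + 2 = -3)
y = -39 (y = -61*(-1) - 100 = 61 - 100 = -39)
y + R(17, n(4)) = -39 + 1/17 = -662/17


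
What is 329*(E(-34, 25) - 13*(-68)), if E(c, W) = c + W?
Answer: 287875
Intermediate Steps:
E(c, W) = W + c
329*(E(-34, 25) - 13*(-68)) = 329*((25 - 34) - 13*(-68)) = 329*(-9 + 884) = 329*875 = 287875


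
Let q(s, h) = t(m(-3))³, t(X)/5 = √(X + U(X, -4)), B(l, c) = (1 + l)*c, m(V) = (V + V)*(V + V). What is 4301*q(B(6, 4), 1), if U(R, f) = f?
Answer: 68816000*√2 ≈ 9.7321e+7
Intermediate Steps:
m(V) = 4*V² (m(V) = (2*V)*(2*V) = 4*V²)
B(l, c) = c*(1 + l)
t(X) = 5*√(-4 + X) (t(X) = 5*√(X - 4) = 5*√(-4 + X))
q(s, h) = 16000*√2 (q(s, h) = (5*√(-4 + 4*(-3)²))³ = (5*√(-4 + 4*9))³ = (5*√(-4 + 36))³ = (5*√32)³ = (5*(4*√2))³ = (20*√2)³ = 16000*√2)
4301*q(B(6, 4), 1) = 4301*(16000*√2) = 68816000*√2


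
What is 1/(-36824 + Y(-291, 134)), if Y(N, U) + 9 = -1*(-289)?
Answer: -1/36544 ≈ -2.7364e-5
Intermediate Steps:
Y(N, U) = 280 (Y(N, U) = -9 - 1*(-289) = -9 + 289 = 280)
1/(-36824 + Y(-291, 134)) = 1/(-36824 + 280) = 1/(-36544) = -1/36544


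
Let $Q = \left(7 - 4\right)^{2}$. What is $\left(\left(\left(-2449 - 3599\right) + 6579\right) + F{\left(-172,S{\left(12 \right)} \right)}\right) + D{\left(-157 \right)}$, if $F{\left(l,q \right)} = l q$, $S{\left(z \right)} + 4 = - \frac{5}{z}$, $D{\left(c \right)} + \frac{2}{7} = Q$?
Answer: $\frac{27287}{21} \approx 1299.4$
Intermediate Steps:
$Q = 9$ ($Q = 3^{2} = 9$)
$D{\left(c \right)} = \frac{61}{7}$ ($D{\left(c \right)} = - \frac{2}{7} + 9 = \frac{61}{7}$)
$S{\left(z \right)} = -4 - \frac{5}{z}$
$\left(\left(\left(-2449 - 3599\right) + 6579\right) + F{\left(-172,S{\left(12 \right)} \right)}\right) + D{\left(-157 \right)} = \left(\left(\left(-2449 - 3599\right) + 6579\right) - 172 \left(-4 - \frac{5}{12}\right)\right) + \frac{61}{7} = \left(\left(-6048 + 6579\right) - 172 \left(-4 - \frac{5}{12}\right)\right) + \frac{61}{7} = \left(531 - 172 \left(-4 - \frac{5}{12}\right)\right) + \frac{61}{7} = \left(531 - - \frac{2279}{3}\right) + \frac{61}{7} = \left(531 + \frac{2279}{3}\right) + \frac{61}{7} = \frac{3872}{3} + \frac{61}{7} = \frac{27287}{21}$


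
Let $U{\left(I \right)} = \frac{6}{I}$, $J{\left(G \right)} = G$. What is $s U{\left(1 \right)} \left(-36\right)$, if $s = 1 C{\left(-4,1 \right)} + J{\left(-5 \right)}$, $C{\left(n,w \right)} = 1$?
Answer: $864$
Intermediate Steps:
$s = -4$ ($s = 1 \cdot 1 - 5 = 1 - 5 = -4$)
$s U{\left(1 \right)} \left(-36\right) = - 4 \cdot \frac{6}{1} \left(-36\right) = - 4 \cdot 6 \cdot 1 \left(-36\right) = \left(-4\right) 6 \left(-36\right) = \left(-24\right) \left(-36\right) = 864$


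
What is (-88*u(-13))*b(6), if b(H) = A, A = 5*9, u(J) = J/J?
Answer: -3960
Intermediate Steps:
u(J) = 1
A = 45
b(H) = 45
(-88*u(-13))*b(6) = -88*1*45 = -88*45 = -3960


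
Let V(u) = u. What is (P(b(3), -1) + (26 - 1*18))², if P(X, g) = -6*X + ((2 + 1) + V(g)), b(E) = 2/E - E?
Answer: 576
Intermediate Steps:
b(E) = -E + 2/E
P(X, g) = 3 + g - 6*X (P(X, g) = -6*X + ((2 + 1) + g) = -6*X + (3 + g) = 3 + g - 6*X)
(P(b(3), -1) + (26 - 1*18))² = ((3 - 1 - 6*(-1*3 + 2/3)) + (26 - 1*18))² = ((3 - 1 - 6*(-3 + 2*(⅓))) + (26 - 18))² = ((3 - 1 - 6*(-3 + ⅔)) + 8)² = ((3 - 1 - 6*(-7/3)) + 8)² = ((3 - 1 + 14) + 8)² = (16 + 8)² = 24² = 576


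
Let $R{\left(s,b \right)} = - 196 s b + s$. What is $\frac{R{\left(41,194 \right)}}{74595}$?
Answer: $- \frac{1558943}{74595} \approx -20.899$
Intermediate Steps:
$R{\left(s,b \right)} = s - 196 b s$ ($R{\left(s,b \right)} = - 196 b s + s = s - 196 b s$)
$\frac{R{\left(41,194 \right)}}{74595} = \frac{41 \left(1 - 38024\right)}{74595} = 41 \left(1 - 38024\right) \frac{1}{74595} = 41 \left(-38023\right) \frac{1}{74595} = \left(-1558943\right) \frac{1}{74595} = - \frac{1558943}{74595}$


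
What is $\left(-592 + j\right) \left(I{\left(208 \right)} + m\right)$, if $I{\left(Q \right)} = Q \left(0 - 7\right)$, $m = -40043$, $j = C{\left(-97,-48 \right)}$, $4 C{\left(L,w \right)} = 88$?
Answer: $23654430$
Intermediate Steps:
$C{\left(L,w \right)} = 22$ ($C{\left(L,w \right)} = \frac{1}{4} \cdot 88 = 22$)
$j = 22$
$I{\left(Q \right)} = - 7 Q$ ($I{\left(Q \right)} = Q \left(-7\right) = - 7 Q$)
$\left(-592 + j\right) \left(I{\left(208 \right)} + m\right) = \left(-592 + 22\right) \left(\left(-7\right) 208 - 40043\right) = - 570 \left(-1456 - 40043\right) = \left(-570\right) \left(-41499\right) = 23654430$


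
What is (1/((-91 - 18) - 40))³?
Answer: -1/3307949 ≈ -3.0230e-7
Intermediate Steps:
(1/((-91 - 18) - 40))³ = (1/(-109 - 40))³ = (1/(-149))³ = (-1/149)³ = -1/3307949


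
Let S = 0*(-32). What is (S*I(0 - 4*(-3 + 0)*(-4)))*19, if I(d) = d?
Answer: 0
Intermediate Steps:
S = 0
(S*I(0 - 4*(-3 + 0)*(-4)))*19 = (0*(0 - 4*(-3 + 0)*(-4)))*19 = (0*(0 - 4*(-3)*(-4)))*19 = (0*(0 + 12*(-4)))*19 = (0*(0 - 48))*19 = (0*(-48))*19 = 0*19 = 0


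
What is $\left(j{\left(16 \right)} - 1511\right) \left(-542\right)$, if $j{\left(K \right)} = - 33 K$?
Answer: $1105138$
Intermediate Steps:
$\left(j{\left(16 \right)} - 1511\right) \left(-542\right) = \left(\left(-33\right) 16 - 1511\right) \left(-542\right) = \left(-528 - 1511\right) \left(-542\right) = \left(-2039\right) \left(-542\right) = 1105138$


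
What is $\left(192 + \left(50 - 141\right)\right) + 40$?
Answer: $141$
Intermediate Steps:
$\left(192 + \left(50 - 141\right)\right) + 40 = \left(192 - 91\right) + 40 = 101 + 40 = 141$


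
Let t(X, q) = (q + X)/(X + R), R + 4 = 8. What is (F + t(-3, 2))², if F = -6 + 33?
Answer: 676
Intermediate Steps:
R = 4 (R = -4 + 8 = 4)
t(X, q) = (X + q)/(4 + X) (t(X, q) = (q + X)/(X + 4) = (X + q)/(4 + X))
F = 27
(F + t(-3, 2))² = (27 + (-3 + 2)/(4 - 3))² = (27 - 1/1)² = (27 + 1*(-1))² = (27 - 1)² = 26² = 676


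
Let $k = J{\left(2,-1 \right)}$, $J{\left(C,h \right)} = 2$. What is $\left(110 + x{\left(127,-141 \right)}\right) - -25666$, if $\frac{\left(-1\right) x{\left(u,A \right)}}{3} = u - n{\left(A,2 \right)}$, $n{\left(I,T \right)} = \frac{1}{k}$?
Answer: $\frac{50793}{2} \approx 25397.0$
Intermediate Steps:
$k = 2$
$n{\left(I,T \right)} = \frac{1}{2}$
$x{\left(u,A \right)} = \frac{3}{2} - 3 u$ ($x{\left(u,A \right)} = - 3 \left(u - \frac{1}{2}\right) = - 3 \left(- \frac{1}{2} + u\right) = \frac{3}{2} - 3 u$)
$\left(110 + x{\left(127,-141 \right)}\right) - -25666 = \left(110 + \left(\frac{3}{2} - 381\right)\right) - -25666 = \left(110 + \left(\frac{3}{2} - 381\right)\right) + 25666 = \left(110 - \frac{759}{2}\right) + 25666 = - \frac{539}{2} + 25666 = \frac{50793}{2}$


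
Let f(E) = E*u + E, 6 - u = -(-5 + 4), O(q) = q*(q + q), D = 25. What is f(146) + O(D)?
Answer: 2126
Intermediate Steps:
O(q) = 2*q² (O(q) = q*(2*q) = 2*q²)
u = 5 (u = 6 - (-1)*(-5 + 4) = 6 - (-1)*(-1) = 6 - 1*1 = 6 - 1 = 5)
f(E) = 6*E (f(E) = E*5 + E = 5*E + E = 6*E)
f(146) + O(D) = 6*146 + 2*25² = 876 + 2*625 = 876 + 1250 = 2126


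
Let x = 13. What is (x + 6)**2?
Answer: 361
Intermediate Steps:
(x + 6)**2 = (13 + 6)**2 = 19**2 = 361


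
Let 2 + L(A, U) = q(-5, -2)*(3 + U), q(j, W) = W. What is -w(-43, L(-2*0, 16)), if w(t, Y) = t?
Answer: 43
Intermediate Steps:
L(A, U) = -8 - 2*U (L(A, U) = -2 - 2*(3 + U) = -2 + (-6 - 2*U) = -8 - 2*U)
-w(-43, L(-2*0, 16)) = -1*(-43) = 43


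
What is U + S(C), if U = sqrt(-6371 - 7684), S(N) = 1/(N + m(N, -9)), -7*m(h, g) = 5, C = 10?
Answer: 7/65 + I*sqrt(14055) ≈ 0.10769 + 118.55*I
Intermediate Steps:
m(h, g) = -5/7 (m(h, g) = -1/7*5 = -5/7)
S(N) = 1/(-5/7 + N) (S(N) = 1/(N - 5/7) = 1/(-5/7 + N))
U = I*sqrt(14055) (U = sqrt(-14055) = I*sqrt(14055) ≈ 118.55*I)
U + S(C) = I*sqrt(14055) + 7/(-5 + 7*10) = I*sqrt(14055) + 7/(-5 + 70) = I*sqrt(14055) + 7/65 = 7/65 + I*sqrt(14055)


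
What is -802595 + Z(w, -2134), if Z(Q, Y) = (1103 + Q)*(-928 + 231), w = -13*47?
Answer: -1145519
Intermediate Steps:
w = -611
Z(Q, Y) = -768791 - 697*Q (Z(Q, Y) = (1103 + Q)*(-697) = -768791 - 697*Q)
-802595 + Z(w, -2134) = -802595 + (-768791 - 697*(-611)) = -802595 + (-768791 + 425867) = -802595 - 342924 = -1145519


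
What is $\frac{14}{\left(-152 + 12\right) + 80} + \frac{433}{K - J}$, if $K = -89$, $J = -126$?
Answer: $\frac{12731}{1110} \approx 11.469$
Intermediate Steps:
$\frac{14}{\left(-152 + 12\right) + 80} + \frac{433}{K - J} = \frac{14}{\left(-152 + 12\right) + 80} + \frac{433}{-89 - -126} = \frac{14}{-140 + 80} + \frac{433}{-89 + 126} = \frac{14}{-60} + \frac{433}{37} = 14 \left(- \frac{1}{60}\right) + 433 \cdot \frac{1}{37} = - \frac{7}{30} + \frac{433}{37} = \frac{12731}{1110}$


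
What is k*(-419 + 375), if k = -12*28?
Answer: 14784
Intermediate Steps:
k = -336
k*(-419 + 375) = -336*(-419 + 375) = -336*(-44) = 14784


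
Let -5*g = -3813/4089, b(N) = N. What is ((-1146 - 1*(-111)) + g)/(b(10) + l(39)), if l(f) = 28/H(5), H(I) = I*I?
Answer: -17630635/189457 ≈ -93.059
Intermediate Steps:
H(I) = I²
g = 1271/6815 (g = -(-3813)/(5*4089) = -⅕*(-1271/1363) = 1271/6815 ≈ 0.18650)
l(f) = 28/25 (l(f) = 28/(5²) = 28/25)
((-1146 - 1*(-111)) + g)/(b(10) + l(39)) = ((-1146 - 1*(-111)) + 1271/6815)/(10 + 28/25) = ((-1146 + 111) + 1271/6815)/(278/25) = (-1035 + 1271/6815)*(25/278) = -7052254/6815*25/278 = -17630635/189457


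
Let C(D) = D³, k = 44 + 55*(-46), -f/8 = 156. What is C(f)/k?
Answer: 971882496/1243 ≈ 7.8188e+5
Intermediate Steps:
f = -1248 (f = -8*156 = -1248)
k = -2486 (k = 44 - 2530 = -2486)
C(f)/k = (-1248)³/(-2486) = -1943764992*(-1/2486) = 971882496/1243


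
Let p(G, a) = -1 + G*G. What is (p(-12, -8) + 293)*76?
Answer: 33136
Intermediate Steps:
p(G, a) = -1 + G²
(p(-12, -8) + 293)*76 = ((-1 + (-12)²) + 293)*76 = ((-1 + 144) + 293)*76 = (143 + 293)*76 = 436*76 = 33136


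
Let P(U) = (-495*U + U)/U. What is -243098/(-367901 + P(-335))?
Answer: 243098/368395 ≈ 0.65988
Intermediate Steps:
P(U) = -494 (P(U) = (-494*U)/U = -494)
-243098/(-367901 + P(-335)) = -243098/(-367901 - 494) = -243098/(-368395) = -243098*(-1/368395) = 243098/368395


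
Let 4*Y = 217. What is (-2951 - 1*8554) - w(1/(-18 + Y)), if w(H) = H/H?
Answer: -11506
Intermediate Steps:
Y = 217/4 (Y = (¼)*217 = 217/4 ≈ 54.250)
w(H) = 1
(-2951 - 1*8554) - w(1/(-18 + Y)) = (-2951 - 1*8554) - 1*1 = (-2951 - 8554) - 1 = -11505 - 1 = -11506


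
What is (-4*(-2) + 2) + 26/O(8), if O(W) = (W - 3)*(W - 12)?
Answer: 87/10 ≈ 8.7000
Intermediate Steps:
O(W) = (-12 + W)*(-3 + W) (O(W) = (-3 + W)*(-12 + W) = (-12 + W)*(-3 + W))
(-4*(-2) + 2) + 26/O(8) = (-4*(-2) + 2) + 26/(36 + 8² - 15*8) = (8 + 2) + 26/(36 + 64 - 120) = 10 + 26/(-20) = 10 + 26*(-1/20) = 10 - 13/10 = 87/10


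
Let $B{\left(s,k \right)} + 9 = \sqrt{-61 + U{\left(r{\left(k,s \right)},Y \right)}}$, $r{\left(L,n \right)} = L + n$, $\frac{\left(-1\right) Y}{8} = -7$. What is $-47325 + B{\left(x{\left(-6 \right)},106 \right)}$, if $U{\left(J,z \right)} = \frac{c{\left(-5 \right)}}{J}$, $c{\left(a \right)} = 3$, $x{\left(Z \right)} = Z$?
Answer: $-47334 + \frac{i \sqrt{6097}}{10} \approx -47334.0 + 7.8083 i$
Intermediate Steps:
$Y = 56$ ($Y = \left(-8\right) \left(-7\right) = 56$)
$U{\left(J,z \right)} = \frac{3}{J}$
$B{\left(s,k \right)} = -9 + \sqrt{-61 + \frac{3}{k + s}}$
$-47325 + B{\left(x{\left(-6 \right)},106 \right)} = -47325 - \left(9 - \sqrt{\frac{3 - 6466 - -366}{106 - 6}}\right) = -47325 - \left(9 - \sqrt{\frac{3 - 6466 + 366}{100}}\right) = -47325 - \left(9 - \sqrt{\frac{1}{100} \left(-6097\right)}\right) = -47325 - \left(9 - \sqrt{- \frac{6097}{100}}\right) = -47325 - \left(9 - \frac{i \sqrt{6097}}{10}\right) = -47334 + \frac{i \sqrt{6097}}{10}$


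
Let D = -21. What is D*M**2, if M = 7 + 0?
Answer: -1029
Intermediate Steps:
M = 7
D*M**2 = -21*7**2 = -21*49 = -1029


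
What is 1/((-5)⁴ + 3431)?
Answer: 1/4056 ≈ 0.00024655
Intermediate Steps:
1/((-5)⁴ + 3431) = 1/(625 + 3431) = 1/4056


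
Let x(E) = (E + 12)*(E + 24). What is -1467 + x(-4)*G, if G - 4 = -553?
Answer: -89307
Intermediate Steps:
G = -549 (G = 4 - 553 = -549)
x(E) = (12 + E)*(24 + E)
-1467 + x(-4)*G = -1467 + (288 + (-4)² + 36*(-4))*(-549) = -1467 + (288 + 16 - 144)*(-549) = -1467 + 160*(-549) = -1467 - 87840 = -89307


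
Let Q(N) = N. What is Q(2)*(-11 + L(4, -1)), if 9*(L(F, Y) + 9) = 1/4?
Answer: -719/18 ≈ -39.944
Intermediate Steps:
L(F, Y) = -323/36 (L(F, Y) = -9 + (1/9)/4 = -9 + (1/9)*(1/4) = -9 + 1/36 = -323/36)
Q(2)*(-11 + L(4, -1)) = 2*(-11 - 323/36) = 2*(-719/36) = -719/18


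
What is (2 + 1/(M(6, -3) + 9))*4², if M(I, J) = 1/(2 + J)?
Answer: 34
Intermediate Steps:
(2 + 1/(M(6, -3) + 9))*4² = (2 + 1/(1/(2 - 3) + 9))*4² = (2 + 1/(1/(-1) + 9))*16 = (2 + 1/(-1 + 9))*16 = (2 + 1/8)*16 = (2 + ⅛)*16 = (17/8)*16 = 34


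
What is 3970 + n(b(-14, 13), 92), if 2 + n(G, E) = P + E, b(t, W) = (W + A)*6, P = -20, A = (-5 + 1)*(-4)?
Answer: 4040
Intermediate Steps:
A = 16 (A = -4*(-4) = 16)
b(t, W) = 96 + 6*W (b(t, W) = (W + 16)*6 = (16 + W)*6 = 96 + 6*W)
n(G, E) = -22 + E (n(G, E) = -2 + (-20 + E) = -22 + E)
3970 + n(b(-14, 13), 92) = 3970 + (-22 + 92) = 3970 + 70 = 4040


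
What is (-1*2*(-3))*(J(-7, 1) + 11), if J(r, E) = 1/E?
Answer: 72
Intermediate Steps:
(-1*2*(-3))*(J(-7, 1) + 11) = (-1*2*(-3))*(1/1 + 11) = (-2*(-3))*(1 + 11) = 6*12 = 72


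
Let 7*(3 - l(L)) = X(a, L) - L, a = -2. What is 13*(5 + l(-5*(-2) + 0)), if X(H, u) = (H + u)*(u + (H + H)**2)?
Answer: -1846/7 ≈ -263.71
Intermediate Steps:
X(H, u) = (H + u)*(u + 4*H**2) (X(H, u) = (H + u)*(u + (2*H)**2) = (H + u)*(u + 4*H**2))
l(L) = 53/7 - 13*L/7 - L**2/7 (l(L) = 3 - ((L**2 + 4*(-2)**3 - 2*L + 4*L*(-2)**2) - L)/7 = 3 - ((L**2 + 4*(-8) - 2*L + 4*L*4) - L)/7 = 3 - ((L**2 - 32 - 2*L + 16*L) - L)/7 = 3 - ((-32 + L**2 + 14*L) - L)/7 = 3 - (-32 + L**2 + 13*L)/7 = 3 + (32/7 - 13*L/7 - L**2/7) = 53/7 - 13*L/7 - L**2/7)
13*(5 + l(-5*(-2) + 0)) = 13*(5 + (53/7 - 13*(-5*(-2) + 0)/7 - (-5*(-2) + 0)**2/7)) = 13*(5 + (53/7 - 13*(10 + 0)/7 - (10 + 0)**2/7)) = 13*(5 + (53/7 - 13/7*10 - 1/7*10**2)) = 13*(5 + (53/7 - 130/7 - 1/7*100)) = 13*(5 + (53/7 - 130/7 - 100/7)) = 13*(5 - 177/7) = 13*(-142/7) = -1846/7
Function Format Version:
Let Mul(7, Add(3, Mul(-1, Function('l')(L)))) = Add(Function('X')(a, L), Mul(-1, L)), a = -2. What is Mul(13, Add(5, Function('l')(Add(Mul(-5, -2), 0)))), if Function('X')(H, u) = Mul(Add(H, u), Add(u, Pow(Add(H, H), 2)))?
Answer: Rational(-1846, 7) ≈ -263.71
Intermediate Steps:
Function('X')(H, u) = Mul(Add(H, u), Add(u, Mul(4, Pow(H, 2)))) (Function('X')(H, u) = Mul(Add(H, u), Add(u, Pow(Mul(2, H), 2))) = Mul(Add(H, u), Add(u, Mul(4, Pow(H, 2)))))
Function('l')(L) = Add(Rational(53, 7), Mul(Rational(-13, 7), L), Mul(Rational(-1, 7), Pow(L, 2))) (Function('l')(L) = Add(3, Mul(Rational(-1, 7), Add(Add(Pow(L, 2), Mul(4, Pow(-2, 3)), Mul(-2, L), Mul(4, L, Pow(-2, 2))), Mul(-1, L)))) = Add(3, Mul(Rational(-1, 7), Add(Add(Pow(L, 2), Mul(4, -8), Mul(-2, L), Mul(4, L, 4)), Mul(-1, L)))) = Add(3, Mul(Rational(-1, 7), Add(Add(Pow(L, 2), -32, Mul(-2, L), Mul(16, L)), Mul(-1, L)))) = Add(3, Mul(Rational(-1, 7), Add(Add(-32, Pow(L, 2), Mul(14, L)), Mul(-1, L)))) = Add(3, Mul(Rational(-1, 7), Add(-32, Pow(L, 2), Mul(13, L)))) = Add(3, Add(Rational(32, 7), Mul(Rational(-13, 7), L), Mul(Rational(-1, 7), Pow(L, 2)))) = Add(Rational(53, 7), Mul(Rational(-13, 7), L), Mul(Rational(-1, 7), Pow(L, 2))))
Mul(13, Add(5, Function('l')(Add(Mul(-5, -2), 0)))) = Mul(13, Add(5, Add(Rational(53, 7), Mul(Rational(-13, 7), Add(Mul(-5, -2), 0)), Mul(Rational(-1, 7), Pow(Add(Mul(-5, -2), 0), 2))))) = Mul(13, Add(5, Add(Rational(53, 7), Mul(Rational(-13, 7), Add(10, 0)), Mul(Rational(-1, 7), Pow(Add(10, 0), 2))))) = Mul(13, Add(5, Add(Rational(53, 7), Mul(Rational(-13, 7), 10), Mul(Rational(-1, 7), Pow(10, 2))))) = Mul(13, Add(5, Add(Rational(53, 7), Rational(-130, 7), Mul(Rational(-1, 7), 100)))) = Mul(13, Add(5, Add(Rational(53, 7), Rational(-130, 7), Rational(-100, 7)))) = Mul(13, Add(5, Rational(-177, 7))) = Mul(13, Rational(-142, 7)) = Rational(-1846, 7)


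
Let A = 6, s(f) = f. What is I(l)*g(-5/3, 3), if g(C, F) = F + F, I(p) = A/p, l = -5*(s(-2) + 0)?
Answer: 18/5 ≈ 3.6000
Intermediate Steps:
l = 10 (l = -5*(-2 + 0) = -5*(-2) = 10)
I(p) = 6/p
g(C, F) = 2*F
I(l)*g(-5/3, 3) = (6/10)*(2*3) = (6*(1/10))*6 = (3/5)*6 = 18/5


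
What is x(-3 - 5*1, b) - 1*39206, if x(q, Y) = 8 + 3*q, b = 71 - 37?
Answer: -39222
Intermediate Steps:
b = 34
x(-3 - 5*1, b) - 1*39206 = (8 + 3*(-3 - 5*1)) - 1*39206 = (8 + 3*(-3 - 5)) - 39206 = (8 + 3*(-8)) - 39206 = (8 - 24) - 39206 = -16 - 39206 = -39222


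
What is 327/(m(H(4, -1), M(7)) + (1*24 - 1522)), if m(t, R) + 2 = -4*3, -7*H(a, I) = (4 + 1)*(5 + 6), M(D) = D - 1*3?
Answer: -109/504 ≈ -0.21627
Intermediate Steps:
M(D) = -3 + D (M(D) = D - 3 = -3 + D)
H(a, I) = -55/7 (H(a, I) = -(4 + 1)*(5 + 6)/7 = -5*11/7 = -⅐*55 = -55/7)
m(t, R) = -14 (m(t, R) = -2 - 4*3 = -2 - 12 = -14)
327/(m(H(4, -1), M(7)) + (1*24 - 1522)) = 327/(-14 + (1*24 - 1522)) = 327/(-14 + (24 - 1522)) = 327/(-14 - 1498) = 327/(-1512) = 327*(-1/1512) = -109/504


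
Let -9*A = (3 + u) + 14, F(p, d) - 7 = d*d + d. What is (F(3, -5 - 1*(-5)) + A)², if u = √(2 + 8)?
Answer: (46 - √10)²/81 ≈ 22.655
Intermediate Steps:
F(p, d) = 7 + d + d² (F(p, d) = 7 + (d*d + d) = 7 + (d² + d) = 7 + (d + d²) = 7 + d + d²)
u = √10 ≈ 3.1623
A = -17/9 - √10/9 (A = -((3 + √10) + 14)/9 = -(17 + √10)/9 = -17/9 - √10/9 ≈ -2.2403)
(F(3, -5 - 1*(-5)) + A)² = ((7 + (-5 - 1*(-5)) + (-5 - 1*(-5))²) + (-17/9 - √10/9))² = ((7 + (-5 + 5) + (-5 + 5)²) + (-17/9 - √10/9))² = ((7 + 0 + 0²) + (-17/9 - √10/9))² = ((7 + 0 + 0) + (-17/9 - √10/9))² = (7 + (-17/9 - √10/9))² = (46/9 - √10/9)²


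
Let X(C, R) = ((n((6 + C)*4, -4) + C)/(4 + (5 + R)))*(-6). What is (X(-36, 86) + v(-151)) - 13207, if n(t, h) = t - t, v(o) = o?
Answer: -1268794/95 ≈ -13356.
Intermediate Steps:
n(t, h) = 0
X(C, R) = -6*C/(9 + R) (X(C, R) = ((0 + C)/(4 + (5 + R)))*(-6) = (C/(9 + R))*(-6) = -6*C/(9 + R))
(X(-36, 86) + v(-151)) - 13207 = (-6*(-36)/(9 + 86) - 151) - 13207 = (-6*(-36)/95 - 151) - 13207 = (-6*(-36)*1/95 - 151) - 13207 = (216/95 - 151) - 13207 = -14129/95 - 13207 = -1268794/95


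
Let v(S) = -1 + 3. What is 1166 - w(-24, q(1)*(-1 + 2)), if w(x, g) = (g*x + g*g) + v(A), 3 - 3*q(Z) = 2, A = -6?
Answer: 10547/9 ≈ 1171.9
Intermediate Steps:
v(S) = 2
q(Z) = 1/3 (q(Z) = 1 - 1/3*2 = 1 - 2/3 = 1/3)
w(x, g) = 2 + g**2 + g*x (w(x, g) = (g*x + g*g) + 2 = (g*x + g**2) + 2 = (g**2 + g*x) + 2 = 2 + g**2 + g*x)
1166 - w(-24, q(1)*(-1 + 2)) = 1166 - (2 + ((-1 + 2)/3)**2 + ((-1 + 2)/3)*(-24)) = 1166 - (2 + ((1/3)*1)**2 + ((1/3)*1)*(-24)) = 1166 - (2 + (1/3)**2 + (1/3)*(-24)) = 1166 - (2 + 1/9 - 8) = 1166 - 1*(-53/9) = 1166 + 53/9 = 10547/9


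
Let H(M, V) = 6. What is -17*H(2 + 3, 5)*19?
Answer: -1938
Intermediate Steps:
-17*H(2 + 3, 5)*19 = -17*6*19 = -102*19 = -1938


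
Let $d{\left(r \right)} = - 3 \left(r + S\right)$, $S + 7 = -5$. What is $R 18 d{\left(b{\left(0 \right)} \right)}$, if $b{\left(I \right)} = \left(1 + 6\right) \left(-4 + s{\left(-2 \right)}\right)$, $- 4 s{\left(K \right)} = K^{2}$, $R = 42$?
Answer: $106596$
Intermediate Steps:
$s{\left(K \right)} = - \frac{K^{2}}{4}$
$S = -12$ ($S = -7 - 5 = -12$)
$b{\left(I \right)} = -35$ ($b{\left(I \right)} = \left(1 + 6\right) \left(-4 - \frac{\left(-2\right)^{2}}{4}\right) = 7 \left(-4 - 1\right) = 7 \left(-5\right) = -35$)
$d{\left(r \right)} = 36 - 3 r$ ($d{\left(r \right)} = - 3 \left(r - 12\right) = - 3 \left(-12 + r\right) = 36 - 3 r$)
$R 18 d{\left(b{\left(0 \right)} \right)} = 42 \cdot 18 \left(36 - -105\right) = 756 \left(36 + 105\right) = 756 \cdot 141 = 106596$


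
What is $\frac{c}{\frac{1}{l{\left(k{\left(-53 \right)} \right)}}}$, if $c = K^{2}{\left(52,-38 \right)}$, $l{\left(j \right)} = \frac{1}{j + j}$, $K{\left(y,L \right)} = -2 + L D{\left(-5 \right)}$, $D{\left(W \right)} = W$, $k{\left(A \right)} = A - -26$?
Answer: $- \frac{17672}{27} \approx -654.52$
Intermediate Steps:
$k{\left(A \right)} = 26 + A$ ($k{\left(A \right)} = A + 26 = 26 + A$)
$K{\left(y,L \right)} = -2 - 5 L$ ($K{\left(y,L \right)} = -2 + L \left(-5\right) = -2 - 5 L$)
$l{\left(j \right)} = \frac{1}{2 j}$
$c = 35344$ ($c = \left(-2 - -190\right)^{2} = \left(-2 + 190\right)^{2} = 188^{2} = 35344$)
$\frac{c}{\frac{1}{l{\left(k{\left(-53 \right)} \right)}}} = \frac{35344}{\frac{1}{\frac{1}{2} \frac{1}{26 - 53}}} = \frac{35344}{\frac{1}{\frac{1}{2} \frac{1}{-27}}} = \frac{35344}{\frac{1}{\frac{1}{2} \left(- \frac{1}{27}\right)}} = \frac{35344}{\frac{1}{- \frac{1}{54}}} = \frac{35344}{-54} = 35344 \left(- \frac{1}{54}\right) = - \frac{17672}{27}$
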